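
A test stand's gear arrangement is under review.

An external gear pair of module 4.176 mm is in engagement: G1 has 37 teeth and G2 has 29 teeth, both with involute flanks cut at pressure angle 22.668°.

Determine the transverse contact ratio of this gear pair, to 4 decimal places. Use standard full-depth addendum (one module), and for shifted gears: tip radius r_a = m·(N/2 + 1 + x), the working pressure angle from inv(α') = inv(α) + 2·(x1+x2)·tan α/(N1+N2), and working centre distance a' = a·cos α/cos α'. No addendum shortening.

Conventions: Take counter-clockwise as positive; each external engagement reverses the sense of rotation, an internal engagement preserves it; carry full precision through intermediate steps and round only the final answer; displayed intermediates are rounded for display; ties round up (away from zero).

class = single-mesh tooth geometry [involute pair 37T × 29T, m = 4.176]
base radii: r_b1 = 71.288243, r_b2 = 55.874568
tip radii: r_a1 = 81.432000, r_a2 = 64.728000
no profile shift: α' = α, a' = a
action lengths: √(r_a1²−r_b1²) = 39.359333, √(r_a2²−r_b2²) = 32.676392
base pitch p_b = π·m·cos α = 12.105871
CR = (39.359333 + 32.676392 − 137.808000·sin 22.66800°)/12.105871 = 1.563357
contact ratio ≈ 1.5634

1.5634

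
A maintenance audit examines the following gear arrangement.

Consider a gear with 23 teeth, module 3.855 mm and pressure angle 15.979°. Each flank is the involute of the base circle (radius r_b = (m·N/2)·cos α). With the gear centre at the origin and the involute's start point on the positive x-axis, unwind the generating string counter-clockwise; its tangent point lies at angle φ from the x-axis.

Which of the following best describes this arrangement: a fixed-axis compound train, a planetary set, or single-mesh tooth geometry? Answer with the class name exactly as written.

topology: single-mesh involute geometry — m = 3.855, N = 23
classification: single-mesh tooth geometry

single-mesh tooth geometry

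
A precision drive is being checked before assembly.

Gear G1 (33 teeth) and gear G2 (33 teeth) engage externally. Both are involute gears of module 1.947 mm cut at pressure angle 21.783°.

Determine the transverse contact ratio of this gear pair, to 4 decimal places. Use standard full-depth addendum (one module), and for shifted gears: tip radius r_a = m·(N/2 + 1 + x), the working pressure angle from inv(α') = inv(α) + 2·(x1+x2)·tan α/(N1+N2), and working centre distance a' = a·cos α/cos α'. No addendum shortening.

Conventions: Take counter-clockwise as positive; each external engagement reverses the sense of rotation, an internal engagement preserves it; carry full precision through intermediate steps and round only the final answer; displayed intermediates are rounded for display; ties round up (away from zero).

1.5989

single-mesh involute tooth geometry (33T engaging 33T at module 1.947)
base radii: r_b1 = 29.831610, r_b2 = 29.831610
tip radii: r_a1 = 34.072500, r_a2 = 34.072500
no profile shift: α' = α, a' = a
action lengths: √(r_a1²−r_b1²) = 16.462391, √(r_a2²−r_b2²) = 16.462391
base pitch p_b = π·m·cos α = 5.679925
CR = (16.462391 + 16.462391 − 64.251000·sin 21.78300°)/5.679925 = 1.598917
contact ratio ≈ 1.5989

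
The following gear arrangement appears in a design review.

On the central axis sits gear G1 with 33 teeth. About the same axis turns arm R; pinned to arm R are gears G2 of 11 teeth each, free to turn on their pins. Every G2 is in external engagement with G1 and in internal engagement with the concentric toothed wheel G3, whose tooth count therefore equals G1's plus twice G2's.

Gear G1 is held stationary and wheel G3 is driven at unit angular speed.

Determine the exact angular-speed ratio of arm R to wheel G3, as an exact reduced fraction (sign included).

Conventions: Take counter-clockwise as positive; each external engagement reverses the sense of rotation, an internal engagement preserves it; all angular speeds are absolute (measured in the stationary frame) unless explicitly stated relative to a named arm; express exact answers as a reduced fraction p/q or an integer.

topology: planetary set — G1 33T / G2 11T / G3 55T, arm = carrier (Willis)
ring teeth: 33 + 2·11 = 55
33(ω_sun−ω_arm) = −55(ω_ring−ω_arm),  ω_sun = 0, ω_ring = 1
33(0−ω_arm) = −55(1−ω_arm)  ⇒  88·ω_arm = 55  ⇒  ω_arm = 5/8
ω_out/ω_in = 5/8

5/8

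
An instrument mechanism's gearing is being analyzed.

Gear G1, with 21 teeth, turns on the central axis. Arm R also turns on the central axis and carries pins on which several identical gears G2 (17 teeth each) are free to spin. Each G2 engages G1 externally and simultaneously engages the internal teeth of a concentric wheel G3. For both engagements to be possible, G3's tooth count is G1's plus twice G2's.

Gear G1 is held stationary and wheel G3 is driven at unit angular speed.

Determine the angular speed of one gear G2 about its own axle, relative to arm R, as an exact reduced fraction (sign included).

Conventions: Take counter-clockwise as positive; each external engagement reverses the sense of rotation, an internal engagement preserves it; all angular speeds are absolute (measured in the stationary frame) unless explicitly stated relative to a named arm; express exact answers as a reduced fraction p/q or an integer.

class = planetary set [G3 = 21+2·17 = 55; Willis about the carrier]
ring teeth: 21 + 2·17 = 55
21(ω_sun−ω_arm) = −55(ω_ring−ω_arm),  ω_sun = 0, ω_ring = 1
21(0−ω_arm) = −55(1−ω_arm)  ⇒  76·ω_arm = 55  ⇒  ω_arm = 55/76
sun–planet mesh: 21·(0−55/76) = −17·(ω_p−ω_arm)  ⇒  ω_p−ω_arm = 1155/1292
exact speed ratio = 1155/1292

1155/1292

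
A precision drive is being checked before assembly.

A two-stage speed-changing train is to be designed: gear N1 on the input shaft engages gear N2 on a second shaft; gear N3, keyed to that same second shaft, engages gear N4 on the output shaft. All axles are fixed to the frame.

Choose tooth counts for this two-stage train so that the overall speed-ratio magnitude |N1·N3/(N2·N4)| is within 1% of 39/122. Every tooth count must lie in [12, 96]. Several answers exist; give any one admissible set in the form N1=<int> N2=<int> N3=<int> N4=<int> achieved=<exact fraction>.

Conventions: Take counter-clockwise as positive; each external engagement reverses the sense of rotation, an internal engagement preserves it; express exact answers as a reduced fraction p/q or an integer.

2-stage fixed-axis compound train for ratio 39/122
target = 39/122 in lowest terms: an exact hit needs N1·N3 = k·39 and N2·N4 = k·122 for one integer k, every count in [12, 96]; additionally prefer no 1:1 stage (N1 ≠ N2, N3 ≠ N4)
k = 1…5: no 1:1-free in-range split of k·39 and k·122 into factor pairs; take k = 6
k = 6: N1·N3 = 234 = 13·18, N2·N4 = 732 = 12·61
achieved = 13·18/(12·61) = 39/122; |achieved − target| = 0 ≤ 39/12200 ✓

N1=13 N2=12 N3=18 N4=61 achieved=39/122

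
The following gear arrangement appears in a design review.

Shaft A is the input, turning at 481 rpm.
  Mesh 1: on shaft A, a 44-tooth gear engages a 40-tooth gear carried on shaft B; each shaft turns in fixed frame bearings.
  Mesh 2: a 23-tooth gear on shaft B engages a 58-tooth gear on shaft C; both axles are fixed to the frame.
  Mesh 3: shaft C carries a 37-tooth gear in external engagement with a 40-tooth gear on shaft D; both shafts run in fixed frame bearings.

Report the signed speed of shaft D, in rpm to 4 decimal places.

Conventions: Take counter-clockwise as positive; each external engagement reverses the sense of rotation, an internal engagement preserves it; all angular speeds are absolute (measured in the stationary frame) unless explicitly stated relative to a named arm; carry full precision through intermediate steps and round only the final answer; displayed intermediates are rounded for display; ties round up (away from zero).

-194.0794 rpm

recognized (4 fixed axles, 3 meshes): fixed-axis compound train
mesh 1 [44T→40T]: ω = 481.0000×44/40 = 529.1000 rpm, sense flips to −
mesh 2 [23T→58T]: ω = 529.1000×23/58 = 209.8155 rpm, sense flips to +
mesh 3 [37T→40T]: ω = 209.8155×37/40 = 194.0794 rpm, sense flips to −
signed output speed = -194.0794 rpm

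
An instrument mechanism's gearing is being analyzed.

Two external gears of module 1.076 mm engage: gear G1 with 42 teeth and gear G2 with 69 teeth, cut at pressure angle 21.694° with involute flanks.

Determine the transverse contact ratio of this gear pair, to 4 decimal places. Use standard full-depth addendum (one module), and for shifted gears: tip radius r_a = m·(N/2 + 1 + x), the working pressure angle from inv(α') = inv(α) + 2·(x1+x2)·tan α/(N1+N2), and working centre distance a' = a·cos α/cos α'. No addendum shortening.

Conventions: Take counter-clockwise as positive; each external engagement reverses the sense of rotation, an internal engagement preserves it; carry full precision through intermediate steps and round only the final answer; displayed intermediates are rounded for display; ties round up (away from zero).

1.6781

class = single-mesh tooth geometry [involute pair 42T × 69T, m = 1.076]
base radii: r_b1 = 20.995554, r_b2 = 34.492696
tip radii: r_a1 = 23.672000, r_a2 = 38.198000
no profile shift: α' = α, a' = a
action lengths: √(r_a1²−r_b1²) = 10.933905, √(r_a2²−r_b2²) = 16.411615
base pitch p_b = π·m·cos α = 3.140928
CR = (10.933905 + 16.411615 − 59.718000·sin 21.69400°)/3.140928 = 1.678101
contact ratio ≈ 1.6781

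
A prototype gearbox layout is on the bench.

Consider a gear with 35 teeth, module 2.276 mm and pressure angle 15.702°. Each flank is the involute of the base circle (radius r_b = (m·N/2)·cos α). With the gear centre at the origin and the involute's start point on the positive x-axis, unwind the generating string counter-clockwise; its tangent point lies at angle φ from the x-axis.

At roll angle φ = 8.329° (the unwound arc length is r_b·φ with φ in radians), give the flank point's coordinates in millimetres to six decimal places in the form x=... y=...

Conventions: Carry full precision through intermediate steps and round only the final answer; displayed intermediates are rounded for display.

x=38.746637 y=0.039180

recognized (one wheel, involute flank): single-mesh tooth geometry, m = 2.276, N = 35
pitch radius r_p = m·N/2 = 2.276·35/2 = 39.830000
base radius r_b = r_p·cos α = 39.830000·cos 15.702° = 38.343636
roll angle φ = 8.329° = 0.14536847 rad
x = r_b·(cos φ + φ·sin φ) = 38.746637
y = r_b·(sin φ − φ·cos φ) = 0.039180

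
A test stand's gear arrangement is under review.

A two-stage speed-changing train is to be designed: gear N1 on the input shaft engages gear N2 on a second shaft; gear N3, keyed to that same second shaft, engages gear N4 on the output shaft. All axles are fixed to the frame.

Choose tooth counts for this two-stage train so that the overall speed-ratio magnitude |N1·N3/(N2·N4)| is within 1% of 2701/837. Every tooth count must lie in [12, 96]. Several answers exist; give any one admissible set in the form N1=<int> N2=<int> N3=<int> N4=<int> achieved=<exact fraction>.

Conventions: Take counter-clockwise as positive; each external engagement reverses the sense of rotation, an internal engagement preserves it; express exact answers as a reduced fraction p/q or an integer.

topology: fixed-axis compound train — 2 stages, target 2701/837
target = 2701/837 in lowest terms: an exact hit needs N1·N3 = k·2701 and N2·N4 = k·837 for one integer k, every count in [12, 96]; additionally prefer no 1:1 stage (N1 ≠ N2, N3 ≠ N4)
k = 1: N1·N3 = 2701 = 37·73, N2·N4 = 837 = 27·31
achieved = 37·73/(27·31) = 2701/837; |achieved − target| = 0 ≤ 2701/83700 ✓

N1=37 N2=27 N3=73 N4=31 achieved=2701/837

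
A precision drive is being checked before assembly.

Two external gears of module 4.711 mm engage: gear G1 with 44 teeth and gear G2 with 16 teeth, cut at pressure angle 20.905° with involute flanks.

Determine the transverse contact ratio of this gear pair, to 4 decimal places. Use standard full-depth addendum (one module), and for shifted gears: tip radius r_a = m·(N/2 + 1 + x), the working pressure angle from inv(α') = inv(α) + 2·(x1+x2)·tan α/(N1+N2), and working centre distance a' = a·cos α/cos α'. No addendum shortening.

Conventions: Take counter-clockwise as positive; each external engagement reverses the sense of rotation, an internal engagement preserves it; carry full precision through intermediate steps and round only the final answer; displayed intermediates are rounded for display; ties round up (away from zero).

single-mesh involute tooth geometry (44T engaging 16T at module 4.711)
base radii: r_b1 = 96.819593, r_b2 = 35.207125
tip radii: r_a1 = 108.353000, r_a2 = 42.399000
no profile shift: α' = α, a' = a
action lengths: √(r_a1²−r_b1²) = 48.645030, √(r_a2²−r_b2²) = 23.624851
base pitch p_b = π·m·cos α = 13.825806
CR = (48.645030 + 23.624851 − 141.330000·sin 20.90500°)/13.825806 = 1.579697
contact ratio ≈ 1.5797

1.5797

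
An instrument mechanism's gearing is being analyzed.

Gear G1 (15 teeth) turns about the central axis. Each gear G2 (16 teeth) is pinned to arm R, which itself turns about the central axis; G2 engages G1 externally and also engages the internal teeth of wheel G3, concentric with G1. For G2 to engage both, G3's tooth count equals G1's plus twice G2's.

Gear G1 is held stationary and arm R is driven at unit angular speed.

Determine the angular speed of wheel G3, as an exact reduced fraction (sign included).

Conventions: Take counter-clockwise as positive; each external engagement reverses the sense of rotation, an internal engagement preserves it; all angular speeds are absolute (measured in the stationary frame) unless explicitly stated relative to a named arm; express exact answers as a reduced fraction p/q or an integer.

62/47

planetary set (15T centre, 16T on arm, 47T internal) — Willis relation
ring teeth: 15 + 2·16 = 47
15(ω_sun−ω_arm) = −47(ω_ring−ω_arm),  ω_sun = 0, ω_arm = 1
ω_ring = 1 − (15/47)(0−1) = 62/47
exact speed ratio = 62/47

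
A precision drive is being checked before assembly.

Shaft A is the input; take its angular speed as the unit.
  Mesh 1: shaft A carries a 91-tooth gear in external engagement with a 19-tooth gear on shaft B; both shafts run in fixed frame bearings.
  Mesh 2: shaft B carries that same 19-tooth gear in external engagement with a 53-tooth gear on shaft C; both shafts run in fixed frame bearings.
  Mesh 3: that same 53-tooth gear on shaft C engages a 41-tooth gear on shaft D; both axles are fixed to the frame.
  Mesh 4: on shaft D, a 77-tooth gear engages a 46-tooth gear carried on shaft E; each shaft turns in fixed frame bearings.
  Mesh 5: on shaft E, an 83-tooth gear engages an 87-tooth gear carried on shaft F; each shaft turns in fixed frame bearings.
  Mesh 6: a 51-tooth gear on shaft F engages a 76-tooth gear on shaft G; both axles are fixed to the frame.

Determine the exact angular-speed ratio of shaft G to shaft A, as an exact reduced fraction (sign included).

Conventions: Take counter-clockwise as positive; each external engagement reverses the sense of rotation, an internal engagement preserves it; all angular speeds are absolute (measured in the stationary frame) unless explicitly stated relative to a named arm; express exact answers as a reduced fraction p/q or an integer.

class = fixed-axis compound train [6 meshes; 6 ratios multiply, 6 sense flips]
mesh 1 [91T→19T]: running ratio 91/19, sense −
mesh 2 [19T→53T]: running ratio 91/53, sense +
mesh 3 [53T→41T]: running ratio 91/41, sense −
mesh 4 [77T→46T]: running ratio 7007/1886, sense +
mesh 5 [83T→87T]: running ratio 581581/164082, sense −
mesh 6 [51T→76T]: running ratio 9886877/4156744, sense +
ω_out/ω_in = 9886877/4156744

9886877/4156744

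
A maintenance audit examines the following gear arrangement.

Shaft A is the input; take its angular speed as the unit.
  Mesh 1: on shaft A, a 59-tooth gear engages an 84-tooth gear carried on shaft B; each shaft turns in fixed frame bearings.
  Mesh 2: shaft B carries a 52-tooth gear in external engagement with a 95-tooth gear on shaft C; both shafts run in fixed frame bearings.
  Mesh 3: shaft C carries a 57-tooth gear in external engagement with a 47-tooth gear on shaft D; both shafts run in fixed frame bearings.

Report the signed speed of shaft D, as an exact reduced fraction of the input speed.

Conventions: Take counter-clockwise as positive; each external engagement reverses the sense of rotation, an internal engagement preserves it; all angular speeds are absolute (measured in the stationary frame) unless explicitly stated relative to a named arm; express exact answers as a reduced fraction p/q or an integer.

3-mesh fixed-axis compound train (all bearings frame-fixed)
mesh 1 [59T→84T]: |ω|/ω_in = 1×59/84 = 59/84, sense flips to −
mesh 2 [52T→95T]: |ω|/ω_in = (59/84)×52/95 = 767/1995, sense flips to +
mesh 3 [57T→47T]: |ω|/ω_in = (767/1995)×57/47 = 767/1645, sense flips to −
signed output speed (× input speed) = -767/1645

-767/1645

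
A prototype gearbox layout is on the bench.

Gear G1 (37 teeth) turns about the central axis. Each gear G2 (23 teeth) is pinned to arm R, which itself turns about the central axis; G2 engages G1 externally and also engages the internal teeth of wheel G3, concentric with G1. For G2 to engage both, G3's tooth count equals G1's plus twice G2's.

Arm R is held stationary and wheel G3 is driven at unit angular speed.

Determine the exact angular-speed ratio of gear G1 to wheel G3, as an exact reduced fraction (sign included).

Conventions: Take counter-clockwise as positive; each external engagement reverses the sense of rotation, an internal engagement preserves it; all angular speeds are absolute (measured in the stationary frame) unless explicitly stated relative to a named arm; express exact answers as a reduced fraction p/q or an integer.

planetary set (37T centre, 23T on arm, 83T internal) — Willis relation
ring teeth: 37 + 2·23 = 83
37(ω_sun−ω_arm) = −83(ω_ring−ω_arm),  ω_arm = 0, ω_ring = 1
ω_sun = 0 − (83/37)(1−0) = -83/37
ω_out/ω_in = -83/37

-83/37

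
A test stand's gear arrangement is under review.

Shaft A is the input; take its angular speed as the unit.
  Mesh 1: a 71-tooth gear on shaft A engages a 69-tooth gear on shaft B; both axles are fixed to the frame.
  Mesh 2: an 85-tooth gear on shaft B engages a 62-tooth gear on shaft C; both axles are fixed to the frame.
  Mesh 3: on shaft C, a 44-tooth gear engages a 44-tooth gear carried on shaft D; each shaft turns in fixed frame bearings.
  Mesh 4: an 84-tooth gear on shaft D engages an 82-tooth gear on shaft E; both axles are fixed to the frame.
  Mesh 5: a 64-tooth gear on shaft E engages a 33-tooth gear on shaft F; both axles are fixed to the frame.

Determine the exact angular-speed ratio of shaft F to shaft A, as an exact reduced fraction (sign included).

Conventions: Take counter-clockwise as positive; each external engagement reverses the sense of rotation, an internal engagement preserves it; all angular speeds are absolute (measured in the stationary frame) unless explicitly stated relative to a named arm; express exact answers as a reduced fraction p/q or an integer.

-2703680/964689

class = fixed-axis compound train [5 meshes; 5 ratios multiply, 5 sense flips]
mesh 1 [71T→69T]: running ratio 71/69, sense −
mesh 2 [85T→62T]: running ratio 6035/4278, sense +
mesh 3 [44T→44T]: running ratio 6035/4278, sense −
mesh 4 [84T→82T]: running ratio 42245/29233, sense +
mesh 5 [64T→33T]: running ratio 2703680/964689, sense −
ω_out/ω_in = -2703680/964689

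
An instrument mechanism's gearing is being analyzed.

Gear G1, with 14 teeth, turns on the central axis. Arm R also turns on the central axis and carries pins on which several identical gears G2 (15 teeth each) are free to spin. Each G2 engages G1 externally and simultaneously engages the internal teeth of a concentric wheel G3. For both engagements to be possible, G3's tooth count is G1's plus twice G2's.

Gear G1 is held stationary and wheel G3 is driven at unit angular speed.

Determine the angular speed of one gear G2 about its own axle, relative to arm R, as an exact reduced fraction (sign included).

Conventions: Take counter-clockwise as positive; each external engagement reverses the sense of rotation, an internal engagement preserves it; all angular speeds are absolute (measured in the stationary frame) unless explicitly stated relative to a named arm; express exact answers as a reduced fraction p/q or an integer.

class = planetary set [G3 = 14+2·15 = 44; Willis about the carrier]
ring teeth: 14 + 2·15 = 44
14(ω_sun−ω_arm) = −44(ω_ring−ω_arm),  ω_sun = 0, ω_ring = 1
14(0−ω_arm) = −44(1−ω_arm)  ⇒  58·ω_arm = 44  ⇒  ω_arm = 22/29
sun–planet mesh: 14·(0−22/29) = −15·(ω_p−ω_arm)  ⇒  ω_p−ω_arm = 308/435
exact speed ratio = 308/435

308/435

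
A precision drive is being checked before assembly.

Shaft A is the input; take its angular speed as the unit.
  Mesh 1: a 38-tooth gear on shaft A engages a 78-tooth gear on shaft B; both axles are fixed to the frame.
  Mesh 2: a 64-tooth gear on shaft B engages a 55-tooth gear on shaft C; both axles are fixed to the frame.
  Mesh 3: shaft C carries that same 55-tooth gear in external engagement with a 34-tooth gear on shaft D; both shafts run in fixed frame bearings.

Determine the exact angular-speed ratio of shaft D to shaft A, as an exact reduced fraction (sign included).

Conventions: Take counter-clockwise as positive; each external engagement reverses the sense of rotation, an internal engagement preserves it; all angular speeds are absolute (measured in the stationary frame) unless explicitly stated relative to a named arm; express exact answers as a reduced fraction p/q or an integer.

class = fixed-axis compound train [3 meshes; 3 ratios multiply, 3 sense flips]
mesh 1 [38T→78T]: running ratio 19/39, sense −
mesh 2 [64T→55T]: running ratio 1216/2145, sense +
mesh 3 [55T→34T]: running ratio 608/663, sense −
ω_out/ω_in = -608/663

-608/663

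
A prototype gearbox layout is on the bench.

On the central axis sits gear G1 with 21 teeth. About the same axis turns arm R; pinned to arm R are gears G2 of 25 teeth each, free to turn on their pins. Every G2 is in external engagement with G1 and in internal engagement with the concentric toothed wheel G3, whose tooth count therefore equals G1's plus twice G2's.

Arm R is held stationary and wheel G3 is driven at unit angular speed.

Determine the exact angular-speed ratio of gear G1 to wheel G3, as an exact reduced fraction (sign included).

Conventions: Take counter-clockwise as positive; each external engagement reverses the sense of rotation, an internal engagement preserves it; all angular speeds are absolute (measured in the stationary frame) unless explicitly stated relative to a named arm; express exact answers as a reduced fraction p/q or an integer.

class = planetary set [G3 = 21+2·25 = 71; Willis about the carrier]
ring teeth: 21 + 2·25 = 71
21(ω_sun−ω_arm) = −71(ω_ring−ω_arm),  ω_arm = 0, ω_ring = 1
ω_sun = 0 − (71/21)(1−0) = -71/21
ω_out/ω_in = -71/21

-71/21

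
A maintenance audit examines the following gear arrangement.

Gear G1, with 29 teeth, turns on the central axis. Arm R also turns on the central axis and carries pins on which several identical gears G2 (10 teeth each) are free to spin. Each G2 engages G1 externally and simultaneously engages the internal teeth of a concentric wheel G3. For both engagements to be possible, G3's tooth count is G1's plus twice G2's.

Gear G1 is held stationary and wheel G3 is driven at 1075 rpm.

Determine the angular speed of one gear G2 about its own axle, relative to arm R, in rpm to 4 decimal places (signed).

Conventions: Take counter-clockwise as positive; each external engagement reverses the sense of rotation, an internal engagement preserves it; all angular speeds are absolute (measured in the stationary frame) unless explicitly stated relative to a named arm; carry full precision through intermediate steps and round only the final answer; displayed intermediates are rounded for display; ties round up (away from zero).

recognized (axles ride arm R): planetary set, 29/10/49 teeth
normalise by the input: solve with ω_ring = 1, then scale by 1075 rpm
ring teeth: 29 + 2·10 = 49
29(ω_sun−ω_arm) = −49(ω_ring−ω_arm),  ω_sun = 0, ω_ring = 1
29(0−ω_arm) = −49(1−ω_arm)  ⇒  78·ω_arm = 49  ⇒  ω_arm = 49/78
sun–planet mesh: 29·(0−49/78) = −10·(ω_p−ω_arm)  ⇒  ω_p−ω_arm = 1421/780
scale: ω_p−ω_arm = 1421/780 × 1075 rpm = +1958.4295 rpm

+1958.4295 rpm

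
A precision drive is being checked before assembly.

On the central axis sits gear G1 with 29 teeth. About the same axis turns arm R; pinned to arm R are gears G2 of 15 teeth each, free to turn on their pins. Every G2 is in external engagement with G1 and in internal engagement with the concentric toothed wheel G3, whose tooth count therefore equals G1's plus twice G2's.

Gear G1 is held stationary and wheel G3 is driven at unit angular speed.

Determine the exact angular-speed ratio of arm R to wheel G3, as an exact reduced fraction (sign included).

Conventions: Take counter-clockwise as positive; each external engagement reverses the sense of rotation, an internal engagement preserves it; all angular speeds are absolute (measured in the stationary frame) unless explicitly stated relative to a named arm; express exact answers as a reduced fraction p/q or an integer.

59/88

topology: planetary set — G1 29T / G2 15T / G3 59T, arm = carrier (Willis)
ring teeth: 29 + 2·15 = 59
29(ω_sun−ω_arm) = −59(ω_ring−ω_arm),  ω_sun = 0, ω_ring = 1
29(0−ω_arm) = −59(1−ω_arm)  ⇒  88·ω_arm = 59  ⇒  ω_arm = 59/88
ω_out/ω_in = 59/88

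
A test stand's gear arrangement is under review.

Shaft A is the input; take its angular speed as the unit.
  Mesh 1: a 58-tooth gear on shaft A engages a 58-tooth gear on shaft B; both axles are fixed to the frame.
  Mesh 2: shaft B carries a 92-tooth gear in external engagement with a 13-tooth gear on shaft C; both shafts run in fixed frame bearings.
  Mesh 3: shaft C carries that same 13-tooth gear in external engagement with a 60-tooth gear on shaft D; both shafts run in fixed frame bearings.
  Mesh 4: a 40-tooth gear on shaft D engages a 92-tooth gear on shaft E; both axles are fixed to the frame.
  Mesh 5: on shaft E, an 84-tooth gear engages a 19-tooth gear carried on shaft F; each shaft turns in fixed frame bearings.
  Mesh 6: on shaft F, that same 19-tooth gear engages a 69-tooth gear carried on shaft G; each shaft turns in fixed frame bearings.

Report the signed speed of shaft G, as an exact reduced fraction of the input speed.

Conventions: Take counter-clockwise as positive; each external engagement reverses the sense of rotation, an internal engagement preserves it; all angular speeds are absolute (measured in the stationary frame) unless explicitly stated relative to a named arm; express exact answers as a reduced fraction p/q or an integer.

6-mesh fixed-axis compound train (all bearings frame-fixed)
mesh 1 [58T→58T]: |ω|/ω_in = 1×58/58 = 1, sense flips to −
mesh 2 [92T→13T]: |ω|/ω_in = 1×92/13 = 92/13, sense flips to +
mesh 3 [13T→60T]: |ω|/ω_in = (92/13)×13/60 = 23/15, sense flips to −
mesh 4 [40T→92T]: |ω|/ω_in = (23/15)×40/92 = 2/3, sense flips to +
mesh 5 [84T→19T]: |ω|/ω_in = (2/3)×84/19 = 56/19, sense flips to −
mesh 6 [19T→69T]: |ω|/ω_in = (56/19)×19/69 = 56/69, sense flips to +
signed output speed (× input speed) = 56/69

56/69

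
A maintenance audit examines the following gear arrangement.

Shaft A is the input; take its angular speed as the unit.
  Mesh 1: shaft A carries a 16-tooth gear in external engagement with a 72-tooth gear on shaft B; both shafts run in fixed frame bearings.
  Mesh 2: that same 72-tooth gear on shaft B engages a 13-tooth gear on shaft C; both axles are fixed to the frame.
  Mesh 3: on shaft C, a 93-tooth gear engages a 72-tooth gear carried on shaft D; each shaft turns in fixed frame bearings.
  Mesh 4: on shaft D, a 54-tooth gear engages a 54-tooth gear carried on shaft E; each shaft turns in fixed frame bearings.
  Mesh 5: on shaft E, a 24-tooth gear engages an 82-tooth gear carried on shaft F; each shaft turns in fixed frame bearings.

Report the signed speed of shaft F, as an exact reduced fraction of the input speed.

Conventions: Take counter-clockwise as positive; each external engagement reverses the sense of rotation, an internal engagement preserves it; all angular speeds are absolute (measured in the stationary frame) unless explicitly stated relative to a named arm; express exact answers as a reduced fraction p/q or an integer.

-248/533

5-mesh fixed-axis compound train (all bearings frame-fixed)
mesh 1 [16T→72T]: |ω|/ω_in = 1×16/72 = 2/9, sense flips to −
mesh 2 [72T→13T]: |ω|/ω_in = (2/9)×72/13 = 16/13, sense flips to +
mesh 3 [93T→72T]: |ω|/ω_in = (16/13)×93/72 = 62/39, sense flips to −
mesh 4 [54T→54T]: |ω|/ω_in = (62/39)×54/54 = 62/39, sense flips to +
mesh 5 [24T→82T]: |ω|/ω_in = (62/39)×24/82 = 248/533, sense flips to −
signed output speed (× input speed) = -248/533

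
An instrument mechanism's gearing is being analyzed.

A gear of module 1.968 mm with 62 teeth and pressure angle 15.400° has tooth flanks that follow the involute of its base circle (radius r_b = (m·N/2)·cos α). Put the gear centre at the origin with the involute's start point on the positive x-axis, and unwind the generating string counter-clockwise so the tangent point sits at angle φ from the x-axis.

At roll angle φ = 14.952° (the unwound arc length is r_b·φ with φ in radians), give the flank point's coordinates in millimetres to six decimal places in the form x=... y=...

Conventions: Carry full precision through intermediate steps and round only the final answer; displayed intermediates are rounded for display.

class = single-mesh tooth geometry [base-circle involute, m = 1.968, 62T]
pitch radius r_p = m·N/2 = 1.968·62/2 = 61.008000
base radius r_b = r_p·cos α = 61.008000·cos 15.400° = 58.817532
roll angle φ = 14.952° = 0.26096163 rad
x = r_b·(cos φ + φ·sin φ) = 60.786329
y = r_b·(sin φ − φ·cos φ) = 0.346063

x=60.786329 y=0.346063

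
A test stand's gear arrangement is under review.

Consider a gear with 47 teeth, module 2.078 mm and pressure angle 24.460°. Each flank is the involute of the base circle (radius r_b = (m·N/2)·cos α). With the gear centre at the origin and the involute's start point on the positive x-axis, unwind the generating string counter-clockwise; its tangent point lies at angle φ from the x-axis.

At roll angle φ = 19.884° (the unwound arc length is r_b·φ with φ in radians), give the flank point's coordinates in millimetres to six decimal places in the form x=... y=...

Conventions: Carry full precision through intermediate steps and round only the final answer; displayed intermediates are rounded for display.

class = single-mesh tooth geometry [base-circle involute, m = 2.078, 47T]
pitch radius r_p = m·N/2 = 2.078·47/2 = 48.833000
base radius r_b = r_p·cos α = 48.833000·cos 24.460° = 44.450266
roll angle φ = 19.884° = 0.34704127 rad
x = r_b·(cos φ + φ·sin φ) = 47.046951
y = r_b·(sin φ − φ·cos φ) = 0.611867

x=47.046951 y=0.611867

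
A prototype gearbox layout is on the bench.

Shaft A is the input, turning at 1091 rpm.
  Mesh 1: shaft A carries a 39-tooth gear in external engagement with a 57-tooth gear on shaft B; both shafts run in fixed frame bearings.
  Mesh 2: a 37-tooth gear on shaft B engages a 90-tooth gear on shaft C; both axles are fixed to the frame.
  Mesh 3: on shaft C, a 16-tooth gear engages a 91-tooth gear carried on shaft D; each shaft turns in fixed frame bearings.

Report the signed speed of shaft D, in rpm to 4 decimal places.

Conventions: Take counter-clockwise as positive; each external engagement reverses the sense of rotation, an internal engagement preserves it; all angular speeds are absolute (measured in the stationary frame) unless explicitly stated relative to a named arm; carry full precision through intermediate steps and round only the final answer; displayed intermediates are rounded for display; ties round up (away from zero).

3-mesh fixed-axis compound train (all bearings frame-fixed)
mesh 1 [39T→57T]: ω = 1091.0000×39/57 = 746.4737 rpm, sense flips to −
mesh 2 [37T→90T]: ω = 746.4737×37/90 = 306.8836 rpm, sense flips to +
mesh 3 [16T→91T]: ω = 306.8836×16/91 = 53.9576 rpm, sense flips to −
signed output speed = -53.9576 rpm

-53.9576 rpm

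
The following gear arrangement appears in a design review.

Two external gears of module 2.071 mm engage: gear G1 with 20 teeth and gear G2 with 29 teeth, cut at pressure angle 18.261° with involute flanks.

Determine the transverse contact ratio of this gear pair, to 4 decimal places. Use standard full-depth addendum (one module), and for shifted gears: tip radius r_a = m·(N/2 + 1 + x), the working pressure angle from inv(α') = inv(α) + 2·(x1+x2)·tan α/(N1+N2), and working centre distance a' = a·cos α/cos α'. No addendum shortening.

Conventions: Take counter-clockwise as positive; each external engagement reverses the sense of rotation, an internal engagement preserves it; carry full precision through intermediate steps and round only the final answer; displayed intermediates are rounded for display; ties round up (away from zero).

single-mesh involute tooth geometry (20T engaging 29T at module 2.071)
base radii: r_b1 = 19.667023, r_b2 = 28.517184
tip radii: r_a1 = 22.781000, r_a2 = 32.100500
no profile shift: α' = α, a' = a
action lengths: √(r_a1²−r_b1²) = 11.497050, √(r_a2²−r_b2²) = 14.738125
base pitch p_b = π·m·cos α = 6.178578
CR = (11.497050 + 14.738125 − 50.739500·sin 18.26100°)/6.178578 = 1.672901
contact ratio ≈ 1.6729

1.6729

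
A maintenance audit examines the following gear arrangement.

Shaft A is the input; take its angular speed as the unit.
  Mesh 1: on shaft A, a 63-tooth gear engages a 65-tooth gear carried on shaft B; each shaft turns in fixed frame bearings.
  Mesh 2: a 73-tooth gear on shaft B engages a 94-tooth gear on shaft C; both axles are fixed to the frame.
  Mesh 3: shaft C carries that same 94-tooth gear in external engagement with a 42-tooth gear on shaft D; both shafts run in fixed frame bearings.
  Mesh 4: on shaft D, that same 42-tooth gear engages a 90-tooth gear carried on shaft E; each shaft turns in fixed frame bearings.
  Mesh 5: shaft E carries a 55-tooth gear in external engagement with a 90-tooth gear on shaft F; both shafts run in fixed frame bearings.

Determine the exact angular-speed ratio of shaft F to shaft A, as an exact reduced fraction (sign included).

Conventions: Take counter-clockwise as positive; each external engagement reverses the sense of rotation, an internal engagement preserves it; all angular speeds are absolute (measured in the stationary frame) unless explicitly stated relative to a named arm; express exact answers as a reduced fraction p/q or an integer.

-5621/11700

class = fixed-axis compound train [5 meshes; 5 ratios multiply, 5 sense flips]
mesh 1 [63T→65T]: running ratio 63/65, sense −
mesh 2 [73T→94T]: running ratio 4599/6110, sense +
mesh 3 [94T→42T]: running ratio 219/130, sense −
mesh 4 [42T→90T]: running ratio 511/650, sense +
mesh 5 [55T→90T]: running ratio 5621/11700, sense −
ω_out/ω_in = -5621/11700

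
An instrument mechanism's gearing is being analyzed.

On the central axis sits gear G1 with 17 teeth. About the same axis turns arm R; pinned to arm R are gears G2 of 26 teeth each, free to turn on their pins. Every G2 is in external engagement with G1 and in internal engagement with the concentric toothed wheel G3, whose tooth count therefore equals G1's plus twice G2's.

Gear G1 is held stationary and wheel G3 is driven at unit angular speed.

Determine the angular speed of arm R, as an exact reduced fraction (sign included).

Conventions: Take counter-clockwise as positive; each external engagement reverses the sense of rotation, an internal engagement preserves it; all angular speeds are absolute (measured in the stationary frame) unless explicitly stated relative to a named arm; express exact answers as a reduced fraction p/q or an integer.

topology: planetary set — G1 17T / G2 26T / G3 69T, arm = carrier (Willis)
ring teeth: 17 + 2·26 = 69
17(ω_sun−ω_arm) = −69(ω_ring−ω_arm),  ω_sun = 0, ω_ring = 1
17(0−ω_arm) = −69(1−ω_arm)  ⇒  86·ω_arm = 69  ⇒  ω_arm = 69/86
exact speed ratio = 69/86

69/86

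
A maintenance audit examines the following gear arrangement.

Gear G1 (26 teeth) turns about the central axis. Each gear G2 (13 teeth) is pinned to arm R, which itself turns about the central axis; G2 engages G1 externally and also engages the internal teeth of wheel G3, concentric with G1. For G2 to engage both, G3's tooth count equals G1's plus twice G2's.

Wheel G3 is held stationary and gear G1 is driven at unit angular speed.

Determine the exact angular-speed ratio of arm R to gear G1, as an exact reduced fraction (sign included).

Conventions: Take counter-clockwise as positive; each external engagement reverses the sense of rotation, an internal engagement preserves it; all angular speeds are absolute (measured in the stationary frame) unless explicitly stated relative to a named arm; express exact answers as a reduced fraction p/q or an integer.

1/3

recognized (axles ride arm R): planetary set, 26/13/52 teeth
ring teeth: 26 + 2·13 = 52
26(ω_sun−ω_arm) = −52(ω_ring−ω_arm),  ω_ring = 0, ω_sun = 1
26(1−ω_arm) = −52(0−ω_arm)  ⇒  78·ω_arm = 26  ⇒  ω_arm = 1/3
ω_out/ω_in = 1/3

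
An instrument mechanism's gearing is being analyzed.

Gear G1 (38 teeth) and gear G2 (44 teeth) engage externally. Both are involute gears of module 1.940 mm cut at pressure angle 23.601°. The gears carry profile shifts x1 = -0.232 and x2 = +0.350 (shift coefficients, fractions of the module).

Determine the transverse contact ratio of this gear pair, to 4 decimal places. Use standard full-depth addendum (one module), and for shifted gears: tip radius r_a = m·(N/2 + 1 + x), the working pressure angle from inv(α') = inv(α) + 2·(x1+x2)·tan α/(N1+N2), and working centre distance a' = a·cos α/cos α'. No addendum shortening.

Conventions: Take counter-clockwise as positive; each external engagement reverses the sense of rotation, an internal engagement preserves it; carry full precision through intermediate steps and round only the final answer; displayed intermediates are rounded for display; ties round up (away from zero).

single-mesh involute tooth geometry (38T engaging 44T at module 1.940)
base radii: r_b1 = 33.776873, r_b2 = 39.110063
tip radii: r_a1 = 38.349920, r_a2 = 45.299000
inv(α') = inv(23.601°) + 2·(-0.232+0.350)·tan α/(38+44) = 0.02625233  ⇒  α' = 23.97183°
a' = a·cos α / cos α' = 79.5400·cos 23.601°/cos 23.97183° = 79.767233
action lengths: √(r_a1²−r_b1²) = 18.161477, √(r_a2²−r_b2²) = 22.856123
base pitch p_b = π·m·cos α = 5.584904
CR = (18.161477 + 22.856123 − 79.767233·sin 23.97183°)/5.584904 = 1.541508
contact ratio ≈ 1.5415

1.5415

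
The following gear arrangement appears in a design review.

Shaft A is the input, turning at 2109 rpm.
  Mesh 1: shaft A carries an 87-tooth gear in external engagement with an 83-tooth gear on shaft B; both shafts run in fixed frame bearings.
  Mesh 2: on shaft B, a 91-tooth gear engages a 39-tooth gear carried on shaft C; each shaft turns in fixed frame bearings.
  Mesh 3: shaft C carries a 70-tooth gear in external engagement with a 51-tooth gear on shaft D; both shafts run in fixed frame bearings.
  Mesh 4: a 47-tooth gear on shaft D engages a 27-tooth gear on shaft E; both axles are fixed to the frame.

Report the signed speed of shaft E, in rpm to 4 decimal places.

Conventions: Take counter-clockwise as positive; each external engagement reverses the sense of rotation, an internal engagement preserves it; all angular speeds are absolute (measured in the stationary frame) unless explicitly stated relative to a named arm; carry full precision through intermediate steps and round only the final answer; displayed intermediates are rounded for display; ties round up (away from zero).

+12324.1360 rpm

recognized (5 fixed axles, 4 meshes): fixed-axis compound train
mesh 1 [87T→83T]: ω = 2109.0000×87/83 = 2210.6386 rpm, sense flips to −
mesh 2 [91T→39T]: ω = 2210.6386×91/39 = 5158.1566 rpm, sense flips to +
mesh 3 [70T→51T]: ω = 5158.1566×70/51 = 7079.8228 rpm, sense flips to −
mesh 4 [47T→27T]: ω = 7079.8228×47/27 = 12324.1360 rpm, sense flips to +
signed output speed = +12324.1360 rpm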